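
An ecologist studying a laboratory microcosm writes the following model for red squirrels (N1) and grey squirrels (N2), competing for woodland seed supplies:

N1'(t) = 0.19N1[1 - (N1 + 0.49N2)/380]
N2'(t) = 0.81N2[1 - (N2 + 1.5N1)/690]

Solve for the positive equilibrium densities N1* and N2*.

Setting both brackets to zero gives the nullclines N1 + 0.49N2 = 380 and 1.5N1 + N2 = 690.
Substituting N2 = 690 - 1.5N1 into the first: N1(1 - 0.49·1.5) = 380 - 0.49·690.
So N1* = 41.9/0.265 = 158, and then N2* = 690 - 1.5·158 = 453.

N1* ≈ 158, N2* ≈ 453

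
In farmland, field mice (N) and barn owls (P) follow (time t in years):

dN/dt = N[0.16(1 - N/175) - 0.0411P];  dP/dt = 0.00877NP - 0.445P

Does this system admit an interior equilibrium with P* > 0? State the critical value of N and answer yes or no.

Threshold N = 50.7; K > 50.7, so yes, the predator persists.

The predator equation gives dP/dt > 0 only when N > 0.445/0.00877 = 50.7.
Without the predator, N → K = 175. Since 175 > 50.7, the predator can invade and persist.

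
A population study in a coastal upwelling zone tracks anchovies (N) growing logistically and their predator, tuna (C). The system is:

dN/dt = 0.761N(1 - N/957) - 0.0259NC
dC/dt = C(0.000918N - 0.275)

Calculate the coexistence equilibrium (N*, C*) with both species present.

N* ≈ 300, C* ≈ 20.2

From dC/dt = 0 with C > 0: 0.000918N* = 0.275, so N* = 300.
Substitute into dN/dt = 0: 0.761(1 - 300/957) = 0.0259C*.
The bracket is 0.687, giving C* = 0.523/0.0259 = 20.2.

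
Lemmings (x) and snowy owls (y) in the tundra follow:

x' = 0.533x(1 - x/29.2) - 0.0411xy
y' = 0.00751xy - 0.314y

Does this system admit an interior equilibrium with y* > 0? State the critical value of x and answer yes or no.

Threshold x = 41.8; K < 41.8, so no, the predator goes extinct.

The predator equation gives dy/dt > 0 only when x > 0.314/0.00751 = 41.8.
Without the predator, x → K = 29.2. Since 29.2 < 41.8, the predator cannot invade.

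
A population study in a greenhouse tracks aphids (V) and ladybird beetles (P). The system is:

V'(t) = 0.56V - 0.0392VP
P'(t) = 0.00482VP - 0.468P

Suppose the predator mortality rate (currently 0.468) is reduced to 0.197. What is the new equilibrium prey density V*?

V* ≈ 40.9

At the interior fixed point, setting dP/dt = 0 with P > 0 fixes V* = (predator death rate)/(VP coefficient) — independent of the other coefficients.
With the change, V* = 0.197/0.00482 = 40.9; it falls from 97.1.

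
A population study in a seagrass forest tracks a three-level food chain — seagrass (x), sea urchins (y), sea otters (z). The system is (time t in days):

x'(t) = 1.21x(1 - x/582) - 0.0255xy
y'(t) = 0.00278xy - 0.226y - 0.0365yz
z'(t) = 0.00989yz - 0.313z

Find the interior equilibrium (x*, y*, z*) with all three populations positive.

From dz/dt = 0: 0.00989y* = 0.313, so y* = 31.6.
From dx/dt = 0: 1.21(1 - x*/582) = 0.0255·31.6, giving x* = 582·(1 - 0.667) = 194.
From dy/dt = 0: 0.00278·194 - 0.226 = 0.0365z*, so z* = 0.313/0.0365 = 8.57.

x* ≈ 194, y* ≈ 31.6, z* ≈ 8.57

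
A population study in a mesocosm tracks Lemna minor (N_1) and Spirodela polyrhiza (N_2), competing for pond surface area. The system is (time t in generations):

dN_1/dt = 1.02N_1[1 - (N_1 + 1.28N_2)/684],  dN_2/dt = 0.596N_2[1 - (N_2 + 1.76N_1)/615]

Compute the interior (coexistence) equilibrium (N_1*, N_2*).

N_1* ≈ 82.4, N_2* ≈ 470

Setting both brackets to zero gives the nullclines N_1 + 1.28N_2 = 684 and 1.76N_1 + N_2 = 615.
Substituting N_2 = 615 - 1.76N_1 into the first: N_1(1 - 1.28·1.76) = 684 - 1.28·615.
So N_1* = -103/-1.25 = 82.4, and then N_2* = 615 - 1.76·82.4 = 470.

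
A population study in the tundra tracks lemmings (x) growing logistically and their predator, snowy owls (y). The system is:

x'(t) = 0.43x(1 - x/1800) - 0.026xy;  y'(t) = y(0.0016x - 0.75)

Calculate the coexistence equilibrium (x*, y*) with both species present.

x* ≈ 469, y* ≈ 12.2

From dy/dt = 0 with y > 0: 0.0016x* = 0.75, so x* = 469.
Substitute into dx/dt = 0: 0.43(1 - 469/1800) = 0.026y*.
The bracket is 0.74, giving y* = 0.318/0.026 = 12.2.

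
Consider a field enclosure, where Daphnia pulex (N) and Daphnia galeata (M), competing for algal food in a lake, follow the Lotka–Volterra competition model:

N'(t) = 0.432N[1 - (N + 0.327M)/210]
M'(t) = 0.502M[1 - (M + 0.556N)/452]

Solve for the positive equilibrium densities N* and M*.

Setting both brackets to zero gives the nullclines N + 0.327M = 210 and 0.556N + M = 452.
Substituting M = 452 - 0.556N into the first: N(1 - 0.327·0.556) = 210 - 0.327·452.
So N* = 62.2/0.818 = 76, and then M* = 452 - 0.556·76 = 410.

N* ≈ 76, M* ≈ 410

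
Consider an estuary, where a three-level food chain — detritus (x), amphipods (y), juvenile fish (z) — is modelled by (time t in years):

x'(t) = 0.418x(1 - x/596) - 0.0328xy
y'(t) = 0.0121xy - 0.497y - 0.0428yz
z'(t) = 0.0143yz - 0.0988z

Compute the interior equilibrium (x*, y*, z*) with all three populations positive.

x* ≈ 273, y* ≈ 6.91, z* ≈ 65.5

From dz/dt = 0: 0.0143y* = 0.0988, so y* = 6.91.
From dx/dt = 0: 0.418(1 - x*/596) = 0.0328·6.91, giving x* = 596·(1 - 0.542) = 273.
From dy/dt = 0: 0.0121·273 - 0.497 = 0.0428z*, so z* = 2.8/0.0428 = 65.5.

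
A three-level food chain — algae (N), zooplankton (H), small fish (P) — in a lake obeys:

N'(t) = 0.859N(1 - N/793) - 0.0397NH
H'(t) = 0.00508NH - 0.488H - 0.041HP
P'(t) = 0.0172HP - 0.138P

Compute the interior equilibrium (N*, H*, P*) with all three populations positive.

From dP/dt = 0: 0.0172H* = 0.138, so H* = 8.02.
From dN/dt = 0: 0.859(1 - N*/793) = 0.0397·8.02, giving N* = 793·(1 - 0.371) = 499.
From dH/dt = 0: 0.00508·499 - 0.488 = 0.041P*, so P* = 2.05/0.041 = 49.9.

N* ≈ 499, H* ≈ 8.02, P* ≈ 49.9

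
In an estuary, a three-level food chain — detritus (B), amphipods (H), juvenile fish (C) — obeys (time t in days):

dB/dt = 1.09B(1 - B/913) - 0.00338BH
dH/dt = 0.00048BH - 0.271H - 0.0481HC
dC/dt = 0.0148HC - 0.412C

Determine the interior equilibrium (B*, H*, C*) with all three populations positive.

B* ≈ 834, H* ≈ 27.8, C* ≈ 2.69

From dC/dt = 0: 0.0148H* = 0.412, so H* = 27.8.
From dB/dt = 0: 1.09(1 - B*/913) = 0.00338·27.8, giving B* = 913·(1 - 0.0863) = 834.
From dH/dt = 0: 0.00048·834 - 0.271 = 0.0481C*, so C* = 0.129/0.0481 = 2.69.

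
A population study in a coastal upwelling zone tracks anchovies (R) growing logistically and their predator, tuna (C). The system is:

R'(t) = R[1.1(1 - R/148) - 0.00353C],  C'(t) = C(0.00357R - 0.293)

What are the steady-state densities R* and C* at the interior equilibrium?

From dC/dt = 0 with C > 0: 0.00357R* = 0.293, so R* = 82.1.
Substitute into dR/dt = 0: 1.1(1 - 82.1/148) = 0.00353C*.
The bracket is 0.445, giving C* = 0.49/0.00353 = 139.

R* ≈ 82.1, C* ≈ 139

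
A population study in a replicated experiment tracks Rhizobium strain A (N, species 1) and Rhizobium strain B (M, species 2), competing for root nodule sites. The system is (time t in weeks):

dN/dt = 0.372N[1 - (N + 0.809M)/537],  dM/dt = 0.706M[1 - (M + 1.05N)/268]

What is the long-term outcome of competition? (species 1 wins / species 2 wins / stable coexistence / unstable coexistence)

species 1 excludes species 2

Compare the nullcline intercepts: K1/α12 = 537/0.809 = 664 > K2 = 268; K2/α21 = 268/1.05 = 255 < K1 = 537.
Since the inequalities point opposite ways, species 1 can invade but species 2 cannot.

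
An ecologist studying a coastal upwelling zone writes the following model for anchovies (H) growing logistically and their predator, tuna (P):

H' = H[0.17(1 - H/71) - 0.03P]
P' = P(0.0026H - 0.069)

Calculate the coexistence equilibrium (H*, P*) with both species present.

From dP/dt = 0 with P > 0: 0.0026H* = 0.069, so H* = 26.5.
Substitute into dH/dt = 0: 0.17(1 - 26.5/71) = 0.03P*.
The bracket is 0.626, giving P* = 0.106/0.03 = 3.55.

H* ≈ 26.5, P* ≈ 3.55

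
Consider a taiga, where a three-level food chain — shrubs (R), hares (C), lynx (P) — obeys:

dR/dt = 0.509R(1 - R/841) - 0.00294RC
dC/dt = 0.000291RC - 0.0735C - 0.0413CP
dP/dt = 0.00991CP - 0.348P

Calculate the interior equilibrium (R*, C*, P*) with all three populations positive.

From dP/dt = 0: 0.00991C* = 0.348, so C* = 35.1.
From dR/dt = 0: 0.509(1 - R*/841) = 0.00294·35.1, giving R* = 841·(1 - 0.203) = 670.
From dC/dt = 0: 0.000291·670 - 0.0735 = 0.0413P*, so P* = 0.122/0.0413 = 2.94.

R* ≈ 670, C* ≈ 35.1, P* ≈ 2.94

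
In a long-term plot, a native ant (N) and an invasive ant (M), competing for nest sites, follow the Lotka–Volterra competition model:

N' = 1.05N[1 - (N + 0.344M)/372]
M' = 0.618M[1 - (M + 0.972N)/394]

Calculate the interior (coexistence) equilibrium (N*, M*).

Setting both brackets to zero gives the nullclines N + 0.344M = 372 and 0.972N + M = 394.
Substituting M = 394 - 0.972N into the first: N(1 - 0.344·0.972) = 372 - 0.344·394.
So N* = 236/0.666 = 355, and then M* = 394 - 0.972·355 = 48.7.

N* ≈ 355, M* ≈ 48.7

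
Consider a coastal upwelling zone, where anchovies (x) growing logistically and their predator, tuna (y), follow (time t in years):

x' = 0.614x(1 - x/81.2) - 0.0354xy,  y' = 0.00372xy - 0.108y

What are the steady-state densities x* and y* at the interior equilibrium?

x* ≈ 29, y* ≈ 11.1

From dy/dt = 0 with y > 0: 0.00372x* = 0.108, so x* = 29.
Substitute into dx/dt = 0: 0.614(1 - 29/81.2) = 0.0354y*.
The bracket is 0.642, giving y* = 0.394/0.0354 = 11.1.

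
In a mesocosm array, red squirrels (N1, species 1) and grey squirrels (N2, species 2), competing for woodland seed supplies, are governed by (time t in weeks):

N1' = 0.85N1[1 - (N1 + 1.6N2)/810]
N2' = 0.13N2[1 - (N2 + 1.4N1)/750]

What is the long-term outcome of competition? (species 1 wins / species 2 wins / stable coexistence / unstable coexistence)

Compare the nullcline intercepts: K1/α12 = 810/1.6 = 506 < K2 = 750; K2/α21 = 750/1.4 = 536 < K1 = 810.
Since both are reversed, neither can invade when rare; the interior point is a saddle.

unstable coexistence (outcome depends on initial conditions)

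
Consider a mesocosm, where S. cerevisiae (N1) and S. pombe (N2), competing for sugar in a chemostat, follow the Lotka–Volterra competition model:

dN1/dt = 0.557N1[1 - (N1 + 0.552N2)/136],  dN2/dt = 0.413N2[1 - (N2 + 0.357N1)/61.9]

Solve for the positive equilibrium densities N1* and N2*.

N1* ≈ 127, N2* ≈ 16.6

Setting both brackets to zero gives the nullclines N1 + 0.552N2 = 136 and 0.357N1 + N2 = 61.9.
Substituting N2 = 61.9 - 0.357N1 into the first: N1(1 - 0.552·0.357) = 136 - 0.552·61.9.
So N1* = 102/0.803 = 127, and then N2* = 61.9 - 0.357·127 = 16.6.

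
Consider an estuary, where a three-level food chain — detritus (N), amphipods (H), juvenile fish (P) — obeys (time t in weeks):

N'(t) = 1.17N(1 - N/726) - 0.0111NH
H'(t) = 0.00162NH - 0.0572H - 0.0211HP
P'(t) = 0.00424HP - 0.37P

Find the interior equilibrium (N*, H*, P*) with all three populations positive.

N* ≈ 125, H* ≈ 87.3, P* ≈ 6.88

From dP/dt = 0: 0.00424H* = 0.37, so H* = 87.3.
From dN/dt = 0: 1.17(1 - N*/726) = 0.0111·87.3, giving N* = 726·(1 - 0.828) = 125.
From dH/dt = 0: 0.00162·125 - 0.0572 = 0.0211P*, so P* = 0.145/0.0211 = 6.88.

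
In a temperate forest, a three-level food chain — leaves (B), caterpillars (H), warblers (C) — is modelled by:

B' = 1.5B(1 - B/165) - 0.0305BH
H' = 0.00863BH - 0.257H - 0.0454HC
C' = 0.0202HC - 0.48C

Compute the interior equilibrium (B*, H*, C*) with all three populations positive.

From dC/dt = 0: 0.0202H* = 0.48, so H* = 23.8.
From dB/dt = 0: 1.5(1 - B*/165) = 0.0305·23.8, giving B* = 165·(1 - 0.483) = 85.3.
From dH/dt = 0: 0.00863·85.3 - 0.257 = 0.0454C*, so C* = 0.479/0.0454 = 10.5.

B* ≈ 85.3, H* ≈ 23.8, C* ≈ 10.5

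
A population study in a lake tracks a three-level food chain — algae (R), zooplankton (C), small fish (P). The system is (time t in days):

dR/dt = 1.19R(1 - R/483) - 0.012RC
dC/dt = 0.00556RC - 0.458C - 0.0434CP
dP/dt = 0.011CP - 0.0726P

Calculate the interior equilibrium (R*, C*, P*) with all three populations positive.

From dP/dt = 0: 0.011C* = 0.0726, so C* = 6.6.
From dR/dt = 0: 1.19(1 - R*/483) = 0.012·6.6, giving R* = 483·(1 - 0.0666) = 451.
From dC/dt = 0: 0.00556·451 - 0.458 = 0.0434P*, so P* = 2.05/0.0434 = 47.2.

R* ≈ 451, C* ≈ 6.6, P* ≈ 47.2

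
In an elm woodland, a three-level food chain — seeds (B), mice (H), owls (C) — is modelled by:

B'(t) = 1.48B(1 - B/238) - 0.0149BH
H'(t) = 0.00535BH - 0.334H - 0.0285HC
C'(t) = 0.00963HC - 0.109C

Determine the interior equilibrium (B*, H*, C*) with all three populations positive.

From dC/dt = 0: 0.00963H* = 0.109, so H* = 11.3.
From dB/dt = 0: 1.48(1 - B*/238) = 0.0149·11.3, giving B* = 238·(1 - 0.114) = 211.
From dH/dt = 0: 0.00535·211 - 0.334 = 0.0285C*, so C* = 0.794/0.0285 = 27.9.

B* ≈ 211, H* ≈ 11.3, C* ≈ 27.9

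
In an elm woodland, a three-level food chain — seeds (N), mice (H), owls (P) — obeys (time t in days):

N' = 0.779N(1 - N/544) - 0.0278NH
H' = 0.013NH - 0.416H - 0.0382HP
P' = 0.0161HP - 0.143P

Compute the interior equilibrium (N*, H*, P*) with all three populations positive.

N* ≈ 372, H* ≈ 8.88, P* ≈ 116

From dP/dt = 0: 0.0161H* = 0.143, so H* = 8.88.
From dN/dt = 0: 0.779(1 - N*/544) = 0.0278·8.88, giving N* = 544·(1 - 0.317) = 372.
From dH/dt = 0: 0.013·372 - 0.416 = 0.0382P*, so P* = 4.41/0.0382 = 116.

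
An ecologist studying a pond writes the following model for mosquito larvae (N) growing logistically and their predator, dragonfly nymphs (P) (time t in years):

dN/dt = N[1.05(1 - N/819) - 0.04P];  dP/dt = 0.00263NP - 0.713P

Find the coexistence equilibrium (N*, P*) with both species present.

N* ≈ 271, P* ≈ 17.6

From dP/dt = 0 with P > 0: 0.00263N* = 0.713, so N* = 271.
Substitute into dN/dt = 0: 1.05(1 - 271/819) = 0.04P*.
The bracket is 0.669, giving P* = 0.702/0.04 = 17.6.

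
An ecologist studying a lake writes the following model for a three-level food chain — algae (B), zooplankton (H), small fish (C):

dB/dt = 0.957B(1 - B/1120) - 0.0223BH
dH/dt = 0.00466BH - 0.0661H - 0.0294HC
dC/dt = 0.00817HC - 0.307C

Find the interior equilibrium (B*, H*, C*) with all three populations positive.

From dC/dt = 0: 0.00817H* = 0.307, so H* = 37.6.
From dB/dt = 0: 0.957(1 - B*/1120) = 0.0223·37.6, giving B* = 1120·(1 - 0.876) = 139.
From dH/dt = 0: 0.00466·139 - 0.0661 = 0.0294C*, so C* = 0.583/0.0294 = 19.8.

B* ≈ 139, H* ≈ 37.6, C* ≈ 19.8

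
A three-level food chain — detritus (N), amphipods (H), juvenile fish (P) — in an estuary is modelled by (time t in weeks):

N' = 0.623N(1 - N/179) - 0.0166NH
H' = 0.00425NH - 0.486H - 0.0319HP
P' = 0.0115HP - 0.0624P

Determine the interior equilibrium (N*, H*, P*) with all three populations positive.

From dP/dt = 0: 0.0115H* = 0.0624, so H* = 5.43.
From dN/dt = 0: 0.623(1 - N*/179) = 0.0166·5.43, giving N* = 179·(1 - 0.145) = 153.
From dH/dt = 0: 0.00425·153 - 0.486 = 0.0319P*, so P* = 0.165/0.0319 = 5.16.

N* ≈ 153, H* ≈ 5.43, P* ≈ 5.16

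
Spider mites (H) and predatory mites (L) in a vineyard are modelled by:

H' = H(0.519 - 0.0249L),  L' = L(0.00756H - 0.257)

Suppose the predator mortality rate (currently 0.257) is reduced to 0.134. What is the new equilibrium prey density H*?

H* ≈ 17.7

At the interior fixed point, setting dL/dt = 0 with L > 0 fixes H* = (predator death rate)/(HL coefficient) — independent of the other coefficients.
With the change, H* = 0.134/0.00756 = 17.7; it falls from 34.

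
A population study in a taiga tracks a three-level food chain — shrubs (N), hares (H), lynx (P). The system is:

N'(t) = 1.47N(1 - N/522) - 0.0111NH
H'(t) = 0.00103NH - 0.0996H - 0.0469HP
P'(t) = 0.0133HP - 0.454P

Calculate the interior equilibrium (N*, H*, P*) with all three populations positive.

From dP/dt = 0: 0.0133H* = 0.454, so H* = 34.1.
From dN/dt = 0: 1.47(1 - N*/522) = 0.0111·34.1, giving N* = 522·(1 - 0.258) = 387.
From dH/dt = 0: 0.00103·387 - 0.0996 = 0.0469P*, so P* = 0.299/0.0469 = 6.39.

N* ≈ 387, H* ≈ 34.1, P* ≈ 6.39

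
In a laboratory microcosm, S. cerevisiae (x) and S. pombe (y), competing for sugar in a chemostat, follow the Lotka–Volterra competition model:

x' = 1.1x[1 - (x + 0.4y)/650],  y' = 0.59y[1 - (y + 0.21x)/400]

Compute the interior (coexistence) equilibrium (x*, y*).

x* ≈ 535, y* ≈ 288

Setting both brackets to zero gives the nullclines x + 0.4y = 650 and 0.21x + y = 400.
Substituting y = 400 - 0.21x into the first: x(1 - 0.4·0.21) = 650 - 0.4·400.
So x* = 490/0.916 = 535, and then y* = 400 - 0.21·535 = 288.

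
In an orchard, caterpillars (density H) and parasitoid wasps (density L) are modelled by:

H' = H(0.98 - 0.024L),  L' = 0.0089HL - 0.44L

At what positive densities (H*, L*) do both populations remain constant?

Set dL/dt = 0 with L > 0: 0.0089H - 0.44 = 0, so H* = 0.44/0.0089 = 49.4.
Set dH/dt = 0 with H > 0: 0.98 - 0.024L = 0, so L* = 0.98/0.024 = 40.8.

H* ≈ 49.4, L* ≈ 40.8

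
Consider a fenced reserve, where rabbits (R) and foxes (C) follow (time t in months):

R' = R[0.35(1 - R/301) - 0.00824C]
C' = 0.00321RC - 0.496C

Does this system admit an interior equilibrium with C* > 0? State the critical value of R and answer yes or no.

The predator equation gives dC/dt > 0 only when R > 0.496/0.00321 = 155.
Without the predator, R → K = 301. Since 301 > 155, the predator can invade and persist.

Threshold R = 155; K > 155, so yes, the predator persists.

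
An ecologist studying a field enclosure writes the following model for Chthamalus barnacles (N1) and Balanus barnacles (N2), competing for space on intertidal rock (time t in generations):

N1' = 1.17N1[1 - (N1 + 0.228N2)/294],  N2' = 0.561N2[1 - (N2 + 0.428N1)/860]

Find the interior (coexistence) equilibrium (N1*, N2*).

Setting both brackets to zero gives the nullclines N1 + 0.228N2 = 294 and 0.428N1 + N2 = 860.
Substituting N2 = 860 - 0.428N1 into the first: N1(1 - 0.228·0.428) = 294 - 0.228·860.
So N1* = 97.9/0.902 = 109, and then N2* = 860 - 0.428·109 = 814.

N1* ≈ 109, N2* ≈ 814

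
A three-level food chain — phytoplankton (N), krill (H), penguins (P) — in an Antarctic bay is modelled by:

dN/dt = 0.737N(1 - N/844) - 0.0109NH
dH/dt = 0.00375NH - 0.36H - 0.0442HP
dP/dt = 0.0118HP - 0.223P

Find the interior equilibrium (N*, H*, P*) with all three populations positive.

From dP/dt = 0: 0.0118H* = 0.223, so H* = 18.9.
From dN/dt = 0: 0.737(1 - N*/844) = 0.0109·18.9, giving N* = 844·(1 - 0.28) = 608.
From dH/dt = 0: 0.00375·608 - 0.36 = 0.0442P*, so P* = 1.92/0.0442 = 43.4.

N* ≈ 608, H* ≈ 18.9, P* ≈ 43.4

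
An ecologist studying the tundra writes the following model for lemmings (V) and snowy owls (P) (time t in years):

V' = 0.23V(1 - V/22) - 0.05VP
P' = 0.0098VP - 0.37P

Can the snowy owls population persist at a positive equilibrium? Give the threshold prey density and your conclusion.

Threshold V = 37.8; K < 37.8, so no, the predator goes extinct.

The predator equation gives dP/dt > 0 only when V > 0.37/0.0098 = 37.8.
Without the predator, V → K = 22. Since 22 < 37.8, the predator cannot invade.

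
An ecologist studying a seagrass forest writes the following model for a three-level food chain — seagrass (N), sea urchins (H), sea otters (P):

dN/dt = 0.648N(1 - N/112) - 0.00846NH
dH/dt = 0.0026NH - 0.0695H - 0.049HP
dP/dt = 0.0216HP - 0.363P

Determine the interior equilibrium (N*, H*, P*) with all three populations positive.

N* ≈ 87.4, H* ≈ 16.8, P* ≈ 3.22

From dP/dt = 0: 0.0216H* = 0.363, so H* = 16.8.
From dN/dt = 0: 0.648(1 - N*/112) = 0.00846·16.8, giving N* = 112·(1 - 0.219) = 87.4.
From dH/dt = 0: 0.0026·87.4 - 0.0695 = 0.049P*, so P* = 0.158/0.049 = 3.22.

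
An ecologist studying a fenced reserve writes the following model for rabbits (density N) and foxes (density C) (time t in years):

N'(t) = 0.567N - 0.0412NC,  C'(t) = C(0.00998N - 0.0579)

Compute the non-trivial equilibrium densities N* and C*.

Set dC/dt = 0 with C > 0: 0.00998N - 0.0579 = 0, so N* = 0.0579/0.00998 = 5.8.
Set dN/dt = 0 with N > 0: 0.567 - 0.0412C = 0, so C* = 0.567/0.0412 = 13.8.

N* ≈ 5.8, C* ≈ 13.8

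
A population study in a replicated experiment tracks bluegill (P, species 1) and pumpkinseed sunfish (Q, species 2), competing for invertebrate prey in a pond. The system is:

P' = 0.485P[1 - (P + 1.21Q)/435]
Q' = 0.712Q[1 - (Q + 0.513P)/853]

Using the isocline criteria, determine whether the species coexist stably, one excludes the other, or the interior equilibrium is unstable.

Compare the nullcline intercepts: K1/α12 = 435/1.21 = 360 < K2 = 853; K2/α21 = 853/0.513 = 1660 > K1 = 435.
Since the inequalities point opposite ways, species 2 can invade but species 1 cannot.

species 2 excludes species 1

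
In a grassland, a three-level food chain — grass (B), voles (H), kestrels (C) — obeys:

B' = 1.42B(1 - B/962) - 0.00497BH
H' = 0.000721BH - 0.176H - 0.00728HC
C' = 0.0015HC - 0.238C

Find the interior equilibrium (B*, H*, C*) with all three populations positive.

B* ≈ 428, H* ≈ 159, C* ≈ 18.2

From dC/dt = 0: 0.0015H* = 0.238, so H* = 159.
From dB/dt = 0: 1.42(1 - B*/962) = 0.00497·159, giving B* = 962·(1 - 0.555) = 428.
From dH/dt = 0: 0.000721·428 - 0.176 = 0.00728C*, so C* = 0.132/0.00728 = 18.2.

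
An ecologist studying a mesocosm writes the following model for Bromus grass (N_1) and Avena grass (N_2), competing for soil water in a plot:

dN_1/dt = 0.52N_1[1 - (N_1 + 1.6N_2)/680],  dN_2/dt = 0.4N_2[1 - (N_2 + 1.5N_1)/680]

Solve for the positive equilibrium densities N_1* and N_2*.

N_1* ≈ 291, N_2* ≈ 243

Setting both brackets to zero gives the nullclines N_1 + 1.6N_2 = 680 and 1.5N_1 + N_2 = 680.
Substituting N_2 = 680 - 1.5N_1 into the first: N_1(1 - 1.6·1.5) = 680 - 1.6·680.
So N_1* = -408/-1.4 = 291, and then N_2* = 680 - 1.5·291 = 243.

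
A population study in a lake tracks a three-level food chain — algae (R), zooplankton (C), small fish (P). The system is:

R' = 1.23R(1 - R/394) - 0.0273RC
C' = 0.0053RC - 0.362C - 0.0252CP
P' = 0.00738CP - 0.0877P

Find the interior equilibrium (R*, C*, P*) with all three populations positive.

R* ≈ 290, C* ≈ 11.9, P* ≈ 46.6

From dP/dt = 0: 0.00738C* = 0.0877, so C* = 11.9.
From dR/dt = 0: 1.23(1 - R*/394) = 0.0273·11.9, giving R* = 394·(1 - 0.264) = 290.
From dC/dt = 0: 0.0053·290 - 0.362 = 0.0252P*, so P* = 1.18/0.0252 = 46.6.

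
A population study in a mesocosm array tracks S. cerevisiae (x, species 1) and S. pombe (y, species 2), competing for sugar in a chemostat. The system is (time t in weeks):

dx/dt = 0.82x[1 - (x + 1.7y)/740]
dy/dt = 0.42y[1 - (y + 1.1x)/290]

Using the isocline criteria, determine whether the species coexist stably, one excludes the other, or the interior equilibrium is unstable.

Compare the nullcline intercepts: K1/α12 = 740/1.7 = 435 > K2 = 290; K2/α21 = 290/1.1 = 264 < K1 = 740.
Since the inequalities point opposite ways, species 1 can invade but species 2 cannot.

species 1 excludes species 2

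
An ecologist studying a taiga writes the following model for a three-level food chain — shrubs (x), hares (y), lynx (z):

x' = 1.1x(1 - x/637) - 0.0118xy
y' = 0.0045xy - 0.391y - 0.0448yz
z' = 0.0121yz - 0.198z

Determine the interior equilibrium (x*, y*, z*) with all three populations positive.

x* ≈ 525, y* ≈ 16.4, z* ≈ 44

From dz/dt = 0: 0.0121y* = 0.198, so y* = 16.4.
From dx/dt = 0: 1.1(1 - x*/637) = 0.0118·16.4, giving x* = 637·(1 - 0.176) = 525.
From dy/dt = 0: 0.0045·525 - 0.391 = 0.0448z*, so z* = 1.97/0.0448 = 44.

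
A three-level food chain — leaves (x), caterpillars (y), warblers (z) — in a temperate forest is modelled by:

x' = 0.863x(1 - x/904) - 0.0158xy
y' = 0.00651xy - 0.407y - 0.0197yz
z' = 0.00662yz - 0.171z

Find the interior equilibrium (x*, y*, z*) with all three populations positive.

From dz/dt = 0: 0.00662y* = 0.171, so y* = 25.8.
From dx/dt = 0: 0.863(1 - x*/904) = 0.0158·25.8, giving x* = 904·(1 - 0.473) = 476.
From dy/dt = 0: 0.00651·476 - 0.407 = 0.0197z*, so z* = 2.69/0.0197 = 137.

x* ≈ 476, y* ≈ 25.8, z* ≈ 137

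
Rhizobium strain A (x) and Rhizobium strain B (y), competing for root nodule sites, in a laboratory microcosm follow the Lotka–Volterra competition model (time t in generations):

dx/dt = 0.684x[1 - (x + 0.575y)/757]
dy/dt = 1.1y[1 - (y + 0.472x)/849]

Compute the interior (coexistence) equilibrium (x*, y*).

Setting both brackets to zero gives the nullclines x + 0.575y = 757 and 0.472x + y = 849.
Substituting y = 849 - 0.472x into the first: x(1 - 0.575·0.472) = 757 - 0.575·849.
So x* = 269/0.729 = 369, and then y* = 849 - 0.472·369 = 675.

x* ≈ 369, y* ≈ 675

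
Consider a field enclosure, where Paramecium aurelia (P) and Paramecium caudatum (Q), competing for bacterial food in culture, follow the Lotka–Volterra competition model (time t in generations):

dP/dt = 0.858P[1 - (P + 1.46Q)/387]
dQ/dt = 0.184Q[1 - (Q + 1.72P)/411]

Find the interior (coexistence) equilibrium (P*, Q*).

P* ≈ 141, Q* ≈ 169

Setting both brackets to zero gives the nullclines P + 1.46Q = 387 and 1.72P + Q = 411.
Substituting Q = 411 - 1.72P into the first: P(1 - 1.46·1.72) = 387 - 1.46·411.
So P* = -213/-1.51 = 141, and then Q* = 411 - 1.72·141 = 169.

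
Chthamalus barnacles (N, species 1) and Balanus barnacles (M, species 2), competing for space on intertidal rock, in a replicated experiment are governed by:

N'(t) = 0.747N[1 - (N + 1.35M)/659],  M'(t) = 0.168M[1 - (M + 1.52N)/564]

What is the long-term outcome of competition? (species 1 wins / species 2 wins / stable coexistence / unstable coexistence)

Compare the nullcline intercepts: K1/α12 = 659/1.35 = 488 < K2 = 564; K2/α21 = 564/1.52 = 371 < K1 = 659.
Since both are reversed, neither can invade when rare; the interior point is a saddle.

unstable coexistence (outcome depends on initial conditions)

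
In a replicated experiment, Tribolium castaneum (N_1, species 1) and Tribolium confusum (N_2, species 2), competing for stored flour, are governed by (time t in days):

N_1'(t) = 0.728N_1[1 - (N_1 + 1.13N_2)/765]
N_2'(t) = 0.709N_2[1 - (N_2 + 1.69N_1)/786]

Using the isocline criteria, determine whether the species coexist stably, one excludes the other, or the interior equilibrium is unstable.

Compare the nullcline intercepts: K1/α12 = 765/1.13 = 677 < K2 = 786; K2/α21 = 786/1.69 = 465 < K1 = 765.
Since both are reversed, neither can invade when rare; the interior point is a saddle.

unstable coexistence (outcome depends on initial conditions)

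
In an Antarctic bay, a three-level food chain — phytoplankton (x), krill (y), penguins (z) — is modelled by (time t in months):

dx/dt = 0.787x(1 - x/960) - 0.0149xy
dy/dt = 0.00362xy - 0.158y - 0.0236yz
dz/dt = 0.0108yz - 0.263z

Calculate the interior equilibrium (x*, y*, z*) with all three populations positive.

x* ≈ 517, y* ≈ 24.4, z* ≈ 72.7

From dz/dt = 0: 0.0108y* = 0.263, so y* = 24.4.
From dx/dt = 0: 0.787(1 - x*/960) = 0.0149·24.4, giving x* = 960·(1 - 0.461) = 517.
From dy/dt = 0: 0.00362·517 - 0.158 = 0.0236z*, so z* = 1.71/0.0236 = 72.7.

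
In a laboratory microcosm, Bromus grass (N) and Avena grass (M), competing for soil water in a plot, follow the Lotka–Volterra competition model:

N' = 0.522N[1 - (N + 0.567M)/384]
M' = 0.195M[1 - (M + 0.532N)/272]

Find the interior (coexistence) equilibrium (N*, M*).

Setting both brackets to zero gives the nullclines N + 0.567M = 384 and 0.532N + M = 272.
Substituting M = 272 - 0.532N into the first: N(1 - 0.567·0.532) = 384 - 0.567·272.
So N* = 230/0.698 = 329, and then M* = 272 - 0.532·329 = 97.

N* ≈ 329, M* ≈ 97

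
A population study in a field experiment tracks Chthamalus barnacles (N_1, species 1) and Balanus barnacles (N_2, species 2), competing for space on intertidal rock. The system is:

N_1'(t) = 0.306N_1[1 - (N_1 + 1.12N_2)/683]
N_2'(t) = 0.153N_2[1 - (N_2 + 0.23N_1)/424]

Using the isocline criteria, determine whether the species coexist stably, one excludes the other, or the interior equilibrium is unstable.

stable coexistence

Compare the nullcline intercepts: K1/α12 = 683/1.12 = 610 > K2 = 424; K2/α21 = 424/0.23 = 1840 > K1 = 683.
Since both inequalities hold, each species can invade when rare, so the interior equilibrium is stable.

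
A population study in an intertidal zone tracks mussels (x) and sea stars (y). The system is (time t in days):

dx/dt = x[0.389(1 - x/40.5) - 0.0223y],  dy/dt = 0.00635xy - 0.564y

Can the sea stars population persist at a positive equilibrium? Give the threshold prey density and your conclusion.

The predator equation gives dy/dt > 0 only when x > 0.564/0.00635 = 88.8.
Without the predator, x → K = 40.5. Since 40.5 < 88.8, the predator cannot invade.

Threshold x = 88.8; K < 88.8, so no, the predator goes extinct.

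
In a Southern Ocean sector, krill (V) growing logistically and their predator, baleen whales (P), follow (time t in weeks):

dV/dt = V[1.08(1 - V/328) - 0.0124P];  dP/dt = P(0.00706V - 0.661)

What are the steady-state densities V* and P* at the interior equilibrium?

V* ≈ 93.6, P* ≈ 62.2

From dP/dt = 0 with P > 0: 0.00706V* = 0.661, so V* = 93.6.
Substitute into dV/dt = 0: 1.08(1 - 93.6/328) = 0.0124P*.
The bracket is 0.715, giving P* = 0.772/0.0124 = 62.2.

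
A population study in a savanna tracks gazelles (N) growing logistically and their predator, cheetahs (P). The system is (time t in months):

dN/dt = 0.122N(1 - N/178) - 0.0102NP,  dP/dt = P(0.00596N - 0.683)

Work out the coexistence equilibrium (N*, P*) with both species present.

N* ≈ 115, P* ≈ 4.26

From dP/dt = 0 with P > 0: 0.00596N* = 0.683, so N* = 115.
Substitute into dN/dt = 0: 0.122(1 - 115/178) = 0.0102P*.
The bracket is 0.356, giving P* = 0.0435/0.0102 = 4.26.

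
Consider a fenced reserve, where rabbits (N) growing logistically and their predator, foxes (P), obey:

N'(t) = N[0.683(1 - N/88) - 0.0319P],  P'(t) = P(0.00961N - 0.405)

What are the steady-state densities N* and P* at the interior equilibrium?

N* ≈ 42.1, P* ≈ 11.2

From dP/dt = 0 with P > 0: 0.00961N* = 0.405, so N* = 42.1.
Substitute into dN/dt = 0: 0.683(1 - 42.1/88) = 0.0319P*.
The bracket is 0.521, giving P* = 0.356/0.0319 = 11.2.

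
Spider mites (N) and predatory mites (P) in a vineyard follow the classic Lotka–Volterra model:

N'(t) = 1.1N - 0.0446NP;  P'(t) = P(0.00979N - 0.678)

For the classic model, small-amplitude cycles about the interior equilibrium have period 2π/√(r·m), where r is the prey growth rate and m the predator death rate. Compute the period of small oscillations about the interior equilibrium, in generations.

Here r = 1.1 and m = 0.678, so r·m = 0.746.
ω = √0.746 = 0.864 per generation, hence T = 2π/ω ≈ 7.28 generations.

T ≈ 7.28 generations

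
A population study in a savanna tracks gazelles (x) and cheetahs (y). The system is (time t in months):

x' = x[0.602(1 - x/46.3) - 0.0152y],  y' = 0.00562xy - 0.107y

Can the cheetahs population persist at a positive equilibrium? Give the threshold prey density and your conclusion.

The predator equation gives dy/dt > 0 only when x > 0.107/0.00562 = 19.
Without the predator, x → K = 46.3. Since 46.3 > 19, the predator can invade and persist.

Threshold x = 19; K > 19, so yes, the predator persists.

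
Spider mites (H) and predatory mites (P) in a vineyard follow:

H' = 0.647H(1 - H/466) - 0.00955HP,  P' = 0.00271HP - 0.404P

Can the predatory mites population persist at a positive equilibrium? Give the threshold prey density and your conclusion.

Threshold H = 149; K > 149, so yes, the predator persists.

The predator equation gives dP/dt > 0 only when H > 0.404/0.00271 = 149.
Without the predator, H → K = 466. Since 466 > 149, the predator can invade and persist.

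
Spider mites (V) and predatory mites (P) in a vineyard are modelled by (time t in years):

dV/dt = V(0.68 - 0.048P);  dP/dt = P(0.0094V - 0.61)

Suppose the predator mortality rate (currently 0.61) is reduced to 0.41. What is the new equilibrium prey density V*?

At the interior fixed point, setting dP/dt = 0 with P > 0 fixes V* = (predator death rate)/(VP coefficient) — independent of the other coefficients.
With the change, V* = 0.41/0.0094 = 43.6; it falls from 64.9.

V* ≈ 43.6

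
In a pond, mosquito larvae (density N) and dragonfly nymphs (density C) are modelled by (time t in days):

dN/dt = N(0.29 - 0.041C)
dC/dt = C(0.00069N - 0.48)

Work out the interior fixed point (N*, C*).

N* ≈ 696, C* ≈ 7.07

Set dC/dt = 0 with C > 0: 0.00069N - 0.48 = 0, so N* = 0.48/0.00069 = 696.
Set dN/dt = 0 with N > 0: 0.29 - 0.041C = 0, so C* = 0.29/0.041 = 7.07.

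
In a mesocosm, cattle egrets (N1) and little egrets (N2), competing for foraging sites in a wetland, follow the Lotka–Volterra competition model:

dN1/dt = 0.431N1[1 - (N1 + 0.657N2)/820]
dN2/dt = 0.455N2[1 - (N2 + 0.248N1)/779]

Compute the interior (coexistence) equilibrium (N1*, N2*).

N1* ≈ 368, N2* ≈ 688

Setting both brackets to zero gives the nullclines N1 + 0.657N2 = 820 and 0.248N1 + N2 = 779.
Substituting N2 = 779 - 0.248N1 into the first: N1(1 - 0.657·0.248) = 820 - 0.657·779.
So N1* = 308/0.837 = 368, and then N2* = 779 - 0.248·368 = 688.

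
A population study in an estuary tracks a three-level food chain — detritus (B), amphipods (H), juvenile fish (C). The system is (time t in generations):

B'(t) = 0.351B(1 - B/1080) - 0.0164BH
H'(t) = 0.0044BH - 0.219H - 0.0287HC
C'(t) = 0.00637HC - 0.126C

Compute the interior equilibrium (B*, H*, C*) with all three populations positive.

B* ≈ 81.9, H* ≈ 19.8, C* ≈ 4.92

From dC/dt = 0: 0.00637H* = 0.126, so H* = 19.8.
From dB/dt = 0: 0.351(1 - B*/1080) = 0.0164·19.8, giving B* = 1080·(1 - 0.924) = 81.9.
From dH/dt = 0: 0.0044·81.9 - 0.219 = 0.0287C*, so C* = 0.141/0.0287 = 4.92.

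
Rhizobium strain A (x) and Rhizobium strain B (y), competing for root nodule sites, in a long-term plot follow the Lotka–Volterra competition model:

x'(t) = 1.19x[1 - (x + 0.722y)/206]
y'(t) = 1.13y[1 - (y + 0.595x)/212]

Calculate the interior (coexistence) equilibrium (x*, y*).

Setting both brackets to zero gives the nullclines x + 0.722y = 206 and 0.595x + y = 212.
Substituting y = 212 - 0.595x into the first: x(1 - 0.722·0.595) = 206 - 0.722·212.
So x* = 52.9/0.57 = 92.8, and then y* = 212 - 0.595·92.8 = 157.

x* ≈ 92.8, y* ≈ 157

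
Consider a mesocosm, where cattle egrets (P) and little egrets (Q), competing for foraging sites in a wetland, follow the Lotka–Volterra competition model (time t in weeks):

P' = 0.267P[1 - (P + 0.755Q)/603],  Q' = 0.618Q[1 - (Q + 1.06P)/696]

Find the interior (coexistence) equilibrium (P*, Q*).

Setting both brackets to zero gives the nullclines P + 0.755Q = 603 and 1.06P + Q = 696.
Substituting Q = 696 - 1.06P into the first: P(1 - 0.755·1.06) = 603 - 0.755·696.
So P* = 77.5/0.2 = 388, and then Q* = 696 - 1.06·388 = 285.

P* ≈ 388, Q* ≈ 285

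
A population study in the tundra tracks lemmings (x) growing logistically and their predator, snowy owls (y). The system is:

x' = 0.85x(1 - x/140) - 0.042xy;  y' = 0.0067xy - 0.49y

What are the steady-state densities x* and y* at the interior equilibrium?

x* ≈ 73.1, y* ≈ 9.67

From dy/dt = 0 with y > 0: 0.0067x* = 0.49, so x* = 73.1.
Substitute into dx/dt = 0: 0.85(1 - 73.1/140) = 0.042y*.
The bracket is 0.478, giving y* = 0.406/0.042 = 9.67.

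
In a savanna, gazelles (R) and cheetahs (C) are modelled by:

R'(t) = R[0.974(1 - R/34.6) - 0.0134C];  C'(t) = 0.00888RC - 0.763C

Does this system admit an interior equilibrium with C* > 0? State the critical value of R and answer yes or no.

The predator equation gives dC/dt > 0 only when R > 0.763/0.00888 = 85.9.
Without the predator, R → K = 34.6. Since 34.6 < 85.9, the predator cannot invade.

Threshold R = 85.9; K < 85.9, so no, the predator goes extinct.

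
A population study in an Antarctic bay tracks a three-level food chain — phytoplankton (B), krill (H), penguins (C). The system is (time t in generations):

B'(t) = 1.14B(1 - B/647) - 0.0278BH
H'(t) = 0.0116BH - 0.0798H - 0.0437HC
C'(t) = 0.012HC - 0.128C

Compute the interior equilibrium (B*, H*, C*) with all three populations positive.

From dC/dt = 0: 0.012H* = 0.128, so H* = 10.7.
From dB/dt = 0: 1.14(1 - B*/647) = 0.0278·10.7, giving B* = 647·(1 - 0.26) = 479.
From dH/dt = 0: 0.0116·479 - 0.0798 = 0.0437C*, so C* = 5.47/0.0437 = 125.

B* ≈ 479, H* ≈ 10.7, C* ≈ 125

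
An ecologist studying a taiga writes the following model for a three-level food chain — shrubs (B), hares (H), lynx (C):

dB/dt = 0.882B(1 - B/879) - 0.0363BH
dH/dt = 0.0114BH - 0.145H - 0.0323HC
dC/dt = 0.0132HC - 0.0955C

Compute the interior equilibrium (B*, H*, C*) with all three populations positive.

From dC/dt = 0: 0.0132H* = 0.0955, so H* = 7.23.
From dB/dt = 0: 0.882(1 - B*/879) = 0.0363·7.23, giving B* = 879·(1 - 0.298) = 617.
From dH/dt = 0: 0.0114·617 - 0.145 = 0.0323C*, so C* = 6.89/0.0323 = 213.

B* ≈ 617, H* ≈ 7.23, C* ≈ 213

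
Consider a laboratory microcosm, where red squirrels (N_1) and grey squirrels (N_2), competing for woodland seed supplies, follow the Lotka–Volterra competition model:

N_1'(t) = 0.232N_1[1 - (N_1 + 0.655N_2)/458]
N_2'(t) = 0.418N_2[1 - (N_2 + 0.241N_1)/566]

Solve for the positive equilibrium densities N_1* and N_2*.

Setting both brackets to zero gives the nullclines N_1 + 0.655N_2 = 458 and 0.241N_1 + N_2 = 566.
Substituting N_2 = 566 - 0.241N_1 into the first: N_1(1 - 0.655·0.241) = 458 - 0.655·566.
So N_1* = 87.3/0.842 = 104, and then N_2* = 566 - 0.241·104 = 541.

N_1* ≈ 104, N_2* ≈ 541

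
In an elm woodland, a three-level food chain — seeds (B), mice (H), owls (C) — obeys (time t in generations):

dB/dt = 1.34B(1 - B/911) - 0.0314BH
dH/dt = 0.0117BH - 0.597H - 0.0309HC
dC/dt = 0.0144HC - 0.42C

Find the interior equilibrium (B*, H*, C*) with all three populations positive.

From dC/dt = 0: 0.0144H* = 0.42, so H* = 29.2.
From dB/dt = 0: 1.34(1 - B*/911) = 0.0314·29.2, giving B* = 911·(1 - 0.683) = 288.
From dH/dt = 0: 0.0117·288 - 0.597 = 0.0309C*, so C* = 2.78/0.0309 = 89.9.

B* ≈ 288, H* ≈ 29.2, C* ≈ 89.9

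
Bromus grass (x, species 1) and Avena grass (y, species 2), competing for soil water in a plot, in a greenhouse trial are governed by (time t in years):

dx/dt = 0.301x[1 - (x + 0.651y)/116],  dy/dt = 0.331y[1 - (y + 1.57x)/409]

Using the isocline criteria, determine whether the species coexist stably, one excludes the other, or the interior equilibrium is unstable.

species 2 excludes species 1

Compare the nullcline intercepts: K1/α12 = 116/0.651 = 178 < K2 = 409; K2/α21 = 409/1.57 = 261 > K1 = 116.
Since the inequalities point opposite ways, species 2 can invade but species 1 cannot.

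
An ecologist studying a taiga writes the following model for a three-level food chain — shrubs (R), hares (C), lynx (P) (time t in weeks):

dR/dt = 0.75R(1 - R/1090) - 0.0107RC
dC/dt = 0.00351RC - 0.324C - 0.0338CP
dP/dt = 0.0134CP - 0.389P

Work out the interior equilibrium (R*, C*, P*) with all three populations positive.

R* ≈ 639, C* ≈ 29, P* ≈ 56.7

From dP/dt = 0: 0.0134C* = 0.389, so C* = 29.
From dR/dt = 0: 0.75(1 - R*/1090) = 0.0107·29, giving R* = 1090·(1 - 0.414) = 639.
From dC/dt = 0: 0.00351·639 - 0.324 = 0.0338P*, so P* = 1.92/0.0338 = 56.7.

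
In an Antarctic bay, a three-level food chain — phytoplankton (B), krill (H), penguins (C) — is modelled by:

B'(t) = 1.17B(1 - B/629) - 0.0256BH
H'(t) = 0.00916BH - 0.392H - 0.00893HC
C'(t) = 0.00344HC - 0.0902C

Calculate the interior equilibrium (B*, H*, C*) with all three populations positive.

From dC/dt = 0: 0.00344H* = 0.0902, so H* = 26.2.
From dB/dt = 0: 1.17(1 - B*/629) = 0.0256·26.2, giving B* = 629·(1 - 0.574) = 268.
From dH/dt = 0: 0.00916·268 - 0.392 = 0.00893C*, so C* = 2.06/0.00893 = 231.

B* ≈ 268, H* ≈ 26.2, C* ≈ 231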